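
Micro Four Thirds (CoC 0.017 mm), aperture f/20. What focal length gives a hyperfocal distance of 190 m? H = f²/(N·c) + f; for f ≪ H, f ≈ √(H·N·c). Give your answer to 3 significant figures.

254 mm

From H = f²/(N·c) + f, with f ≪ H: f ≈ √(H·N·c) = √(190000 × 20 × 0.017) = √64600 ≈ 254.2 mm.
The +f correction barely moves this — solving exactly, f² + N·c·f − N·c·H = 0 ⇒ f = (−N·c + √((N·c)² + 4·N·c·H))/2 = (−0.34 + √258400)/2 ≈ 254.00 mm, so f ≈ 254 mm.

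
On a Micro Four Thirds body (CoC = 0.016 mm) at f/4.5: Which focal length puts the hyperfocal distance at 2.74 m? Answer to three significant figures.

From H = f²/(N·c) + f, with f ≪ H: f ≈ √(H·N·c) = √(2740 × 4.5 × 0.016) = √197.28 ≈ 14.05 mm.
Exact: f² + N·c·f − N·c·H = 0 ⇒ f = (−N·c + √((N·c)² + 4·N·c·H))/2 = (−0.072 + √789.13)/2 ≈ 14.010 mm ≈ 14.0 mm.

14.0 mm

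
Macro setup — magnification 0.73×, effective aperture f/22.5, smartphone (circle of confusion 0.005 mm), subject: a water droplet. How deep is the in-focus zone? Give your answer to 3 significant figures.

At magnification m, DoF ≈ 2·N_eff·c/m² = 2 × 22.5 × 0.005 / 0.73² = 0.225 / 0.5329 ≈ 0.422 mm.

0.422 mm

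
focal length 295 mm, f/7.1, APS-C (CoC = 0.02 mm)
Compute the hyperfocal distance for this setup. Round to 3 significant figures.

613 m

Hyperfocal distance H = f²/(N·c) + f = 295²/(7.1 × 0.02) + 295 = 87025/0.142 + 295 ≈ 613147.1 mm ≈ 613 m.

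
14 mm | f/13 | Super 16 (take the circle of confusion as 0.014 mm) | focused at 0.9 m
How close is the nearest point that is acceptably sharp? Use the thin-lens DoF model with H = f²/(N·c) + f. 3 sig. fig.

Hyperfocal distance H = f²/(N·c) + f = 14²/(13 × 0.014) + 14 = 196/0.182 + 14 ≈ 1090.9 mm ≈ 1.091 m.
Near limit Dn = s·(H − f)/(H + s − 2f) = 900 × (1090.9 − 14) / (1090.9 + 900 − 2 × 14) = 900 × 1076.9 / 1962.9 ≈ 493.77 mm.

494 mm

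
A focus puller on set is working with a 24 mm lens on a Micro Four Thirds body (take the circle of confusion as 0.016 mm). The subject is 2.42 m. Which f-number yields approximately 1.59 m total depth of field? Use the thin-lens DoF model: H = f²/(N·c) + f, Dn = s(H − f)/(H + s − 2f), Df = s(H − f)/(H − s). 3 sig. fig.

f/4.49

Write h = H − f = f²/(N·c). The thin-lens limits are Dn = s·h/(h + (s−f)) and Df = s·h/(h − (s−f)), so DoF = Df − Dn = 2·s·(s−f)·h / (h² − (s−f)²).
That is a quadratic in h: DoF·h² − 2·s·(s−f)·h − DoF·(s−f)² = 0 ⇒ h = (s−f)·(s + √(s² + DoF²)) / DoF = 2396 × (2420 + √(2420² + 1590²)) / 1590 = 2396 × (2420 + 2895.60) / 1590 ≈ 8010.2 mm.
Then N = f²/(c·h) = 24² / (0.016 × 8010.2) = 576 / 128.16 ≈ 4.49.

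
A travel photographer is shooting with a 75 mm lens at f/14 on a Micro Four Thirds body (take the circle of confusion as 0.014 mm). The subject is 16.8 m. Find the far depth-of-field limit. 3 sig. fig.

Hyperfocal distance H = f²/(N·c) + f = 75²/(14 × 0.014) + 75 = 5625/0.196 + 75 ≈ 28774.0 mm ≈ 28.77 m.
Far limit Df = s·(H − f)/(H − s) = 16800 × (28774.0 − 75) / (28774.0 − 16800) = 16800 × 28699.0 / 11974.0 ≈ 40266 mm ≈ 40.3 m.

40.3 m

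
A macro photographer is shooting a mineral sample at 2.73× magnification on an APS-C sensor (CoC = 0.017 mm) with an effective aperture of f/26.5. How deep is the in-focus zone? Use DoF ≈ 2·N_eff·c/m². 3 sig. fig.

At magnification m, DoF ≈ 2·N_eff·c/m² = 2 × 26.5 × 0.017 / 2.73² = 0.901 / 7.453 ≈ 0.121 mm.

0.121 mm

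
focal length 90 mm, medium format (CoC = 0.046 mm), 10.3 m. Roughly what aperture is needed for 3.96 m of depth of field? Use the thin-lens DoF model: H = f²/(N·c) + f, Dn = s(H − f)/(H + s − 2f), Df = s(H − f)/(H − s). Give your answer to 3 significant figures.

Write h = H − f = f²/(N·c). The thin-lens limits are Dn = s·h/(h + (s−f)) and Df = s·h/(h − (s−f)), so DoF = Df − Dn = 2·s·(s−f)·h / (h² − (s−f)²).
That is a quadratic in h: DoF·h² − 2·s·(s−f)·h − DoF·(s−f)² = 0 ⇒ h = (s−f)·(s + √(s² + DoF²)) / DoF = 10210 × (10300 + √(10300² + 3960²)) / 3960 = 10210 × (10300 + 11035.0) / 3960 ≈ 55008 mm.
Then N = f²/(c·h) = 90² / (0.046 × 55008) = 8100 / 2530.4 ≈ 3.20.

f/3.20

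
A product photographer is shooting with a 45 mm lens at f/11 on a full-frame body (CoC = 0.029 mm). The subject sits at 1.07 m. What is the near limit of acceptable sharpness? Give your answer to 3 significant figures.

Hyperfocal distance H = f²/(N·c) + f = 45²/(11 × 0.029) + 45 = 2025/0.319 + 45 ≈ 6393.0 mm ≈ 6.393 m.
Near limit Dn = s·(H − f)/(H + s − 2f) = 1070 × (6393.0 − 45) / (6393.0 + 1070 − 2 × 45) = 1070 × 6348.0 / 7373.0 ≈ 921.25 mm ≈ 0.921 m.

0.921 m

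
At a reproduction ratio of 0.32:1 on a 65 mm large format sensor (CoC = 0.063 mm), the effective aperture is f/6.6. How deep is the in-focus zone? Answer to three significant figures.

At magnification m, DoF ≈ 2·N_eff·c/m² = 2 × 6.6 × 0.063 / 0.32² = 0.8316 / 0.1024 ≈ 8.12 mm.

8.12 mm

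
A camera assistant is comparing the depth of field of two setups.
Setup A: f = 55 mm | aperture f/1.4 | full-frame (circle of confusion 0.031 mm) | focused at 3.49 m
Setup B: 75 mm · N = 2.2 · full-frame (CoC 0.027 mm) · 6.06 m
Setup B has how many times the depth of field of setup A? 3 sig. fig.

2.23

Setup A: H = 55²/(1.4×0.031) + 55 ≈ 69755.5 mm; DoF = Df − Dn = 3670.91 − 3326.08 ≈ 344.83 mm.
Setup B: H = 75²/(2.2×0.027) + 75 ≈ 94772.0 mm; DoF = Df − Dn = 6468.84 − 5699.77 ≈ 769.07 mm.
Ratio = 769.07 / 344.83 ≈ 2.23.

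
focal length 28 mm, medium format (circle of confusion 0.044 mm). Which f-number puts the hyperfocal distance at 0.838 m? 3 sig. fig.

Rearrange H = f²/(N·c) + f for N: N = f² / ((H − f)·c).
N = 28² / ((838 − 28) × 0.044) = 784 / 35.64 ≈ 22.

f/22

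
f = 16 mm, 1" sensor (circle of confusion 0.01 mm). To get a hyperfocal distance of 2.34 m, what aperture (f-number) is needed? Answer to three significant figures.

f/11

Rearrange H = f²/(N·c) + f for N: N = f² / ((H − f)·c).
N = 16² / ((2340 − 16) × 0.01) = 256 / 23.24 ≈ 11.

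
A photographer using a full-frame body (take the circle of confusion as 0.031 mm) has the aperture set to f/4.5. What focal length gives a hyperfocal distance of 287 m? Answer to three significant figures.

200 mm

From H = f²/(N·c) + f, with f ≪ H: f ≈ √(H·N·c) = √(287000 × 4.5 × 0.031) = √40037 ≈ 200.1 mm.
The +f correction barely moves this — solving exactly, f² + N·c·f − N·c·H = 0 ⇒ f = (−N·c + √((N·c)² + 4·N·c·H))/2 = (−0.1395 + √160146)/2 ≈ 200.02 mm, so f ≈ 200 mm.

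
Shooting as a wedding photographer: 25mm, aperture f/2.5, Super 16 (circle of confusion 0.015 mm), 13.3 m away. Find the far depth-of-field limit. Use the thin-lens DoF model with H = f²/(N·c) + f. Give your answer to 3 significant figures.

Hyperfocal distance H = f²/(N·c) + f = 25²/(2.5 × 0.015) + 25 = 625/0.0375 + 25 ≈ 16691.7 mm ≈ 16.69 m.
Far limit Df = s·(H − f)/(H − s) = 13300 × (16691.7 − 25) / (16691.7 − 13300) = 13300 × 16666.7 / 3391.7 ≈ 65356 mm ≈ 65.4 m.

65.4 m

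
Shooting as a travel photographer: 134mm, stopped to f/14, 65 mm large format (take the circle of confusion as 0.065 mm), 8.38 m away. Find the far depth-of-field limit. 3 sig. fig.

14.4 m

Hyperfocal distance H = f²/(N·c) + f = 134²/(14 × 0.065) + 134 = 17956/0.91 + 134 ≈ 19865.9 mm ≈ 19.87 m.
Far limit Df = s·(H − f)/(H − s) = 8380 × (19865.9 − 134) / (19865.9 − 8380) = 8380 × 19731.9 / 11485.9 ≈ 14396 mm ≈ 14.4 m.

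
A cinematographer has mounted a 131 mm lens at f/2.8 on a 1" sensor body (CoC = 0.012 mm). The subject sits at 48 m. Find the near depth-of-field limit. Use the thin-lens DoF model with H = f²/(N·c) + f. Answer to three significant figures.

43.9 m

Hyperfocal distance H = f²/(N·c) + f = 131²/(2.8 × 0.012) + 131 = 17161/0.0336 + 131 ≈ 510875.0 mm ≈ 510.9 m.
Near limit Dn = s·(H − f)/(H + s − 2f) = 48000 × (510875.0 − 131) / (510875.0 + 48000 − 2 × 131) = 48000 × 510744.0 / 558613.0 ≈ 43887 mm ≈ 43.9 m.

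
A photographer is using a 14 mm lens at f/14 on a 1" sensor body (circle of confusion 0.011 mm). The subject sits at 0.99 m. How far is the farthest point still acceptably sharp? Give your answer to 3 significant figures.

Hyperfocal distance H = f²/(N·c) + f = 14²/(14 × 0.011) + 14 = 196/0.154 + 14 ≈ 1286.7 mm ≈ 1.287 m.
Far limit Df = s·(H − f)/(H − s) = 990 × (1286.7 − 14) / (1286.7 − 990) = 990 × 1272.7 / 296.7 ≈ 4246.3 mm ≈ 4.25 m.

4.25 m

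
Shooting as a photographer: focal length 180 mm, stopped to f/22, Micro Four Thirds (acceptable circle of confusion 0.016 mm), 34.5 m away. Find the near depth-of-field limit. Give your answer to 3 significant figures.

Hyperfocal distance H = f²/(N·c) + f = 180²/(22 × 0.016) + 180 = 32400/0.352 + 180 ≈ 92225.5 mm ≈ 92.23 m.
Near limit Dn = s·(H − f)/(H + s − 2f) = 34500 × (92225.5 − 180) / (92225.5 + 34500 − 2 × 180) = 34500 × 92045.5 / 126365.5 ≈ 25130 mm ≈ 25.1 m.

25.1 m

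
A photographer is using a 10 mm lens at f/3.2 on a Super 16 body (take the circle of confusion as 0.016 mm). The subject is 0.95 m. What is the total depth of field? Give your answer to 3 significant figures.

Hyperfocal distance H = f²/(N·c) + f = 10²/(3.2 × 0.016) + 10 = 100/0.0512 + 10 ≈ 1963.1 mm ≈ 1.963 m.
Near limit Dn = s·(H − f)/(H + s − 2f) = 950 × (1963.1 − 10) / (1963.1 + 950 − 2 × 10) = 950 × 1953.1 / 2893.1 ≈ 641.3 mm.
Far limit Df = s·(H − f)/(H − s) = 950 × (1963.1 − 10) / (1963.1 − 950) = 950 × 1953.1 / 1013.1 ≈ 1831.4 mm.
Depth of field = Df − Dn = 1831.4 − 641.3 ≈ 1190.1 mm ≈ 1.19 m.

1.19 m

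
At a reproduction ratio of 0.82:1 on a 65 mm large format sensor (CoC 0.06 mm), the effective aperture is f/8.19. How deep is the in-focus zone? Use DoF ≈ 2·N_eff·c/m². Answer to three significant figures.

At magnification m, DoF ≈ 2·N_eff·c/m² = 2 × 8.19 × 0.06 / 0.82² = 0.9828 / 0.6724 ≈ 1.46 mm.

1.46 mm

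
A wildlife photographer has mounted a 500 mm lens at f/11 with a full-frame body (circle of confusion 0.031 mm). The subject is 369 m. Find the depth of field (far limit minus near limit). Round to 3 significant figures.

Hyperfocal distance H = f²/(N·c) + f = 500²/(11 × 0.031) + 500 = 250000/0.341 + 500 ≈ 733637.8 mm ≈ 733.6 m.
Near limit Dn = s·(H − f)/(H + s − 2f) = 369000 × (733637.8 − 500) / (733637.8 + 369000 − 2 × 500) = 369000 × 733137.8 / 1101637.8 ≈ 245569 mm.
Far limit Df = s·(H − f)/(H − s) = 369000 × (733637.8 − 500) / (733637.8 − 369000) = 369000 × 733137.8 / 364637.8 ≈ 741908 mm.
Depth of field = Df − Dn = 741908 − 245569 ≈ 496339 mm ≈ 496 m.

496 m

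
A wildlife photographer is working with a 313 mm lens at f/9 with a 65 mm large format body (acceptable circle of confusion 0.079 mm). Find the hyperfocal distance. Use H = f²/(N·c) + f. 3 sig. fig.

138 m

Hyperfocal distance H = f²/(N·c) + f = 313²/(9 × 0.079) + 313 = 97969/0.711 + 313 ≈ 138103.4 mm ≈ 138 m.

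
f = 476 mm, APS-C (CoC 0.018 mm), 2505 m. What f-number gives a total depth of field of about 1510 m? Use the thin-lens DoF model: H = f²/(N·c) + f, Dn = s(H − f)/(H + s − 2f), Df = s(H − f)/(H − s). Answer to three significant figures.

Write h = H − f = f²/(N·c). The thin-lens limits are Dn = s·h/(h + (s−f)) and Df = s·h/(h − (s−f)), so DoF = Df − Dn = 2·s·(s−f)·h / (h² − (s−f)²).
That is a quadratic in h: DoF·h² − 2·s·(s−f)·h − DoF·(s−f)² = 0 ⇒ h = (s−f)·(s + √(s² + DoF²)) / DoF = 2504524 × (2505000 + √(2505000² + 1510000²)) / 1510000 = 2504524 × (2505000 + 2924915) / 1510000 ≈ 9006193 mm.
Then N = f²/(c·h) = 476² / (0.018 × 9006193) = 226576 / 162111 ≈ 1.40.

f/1.40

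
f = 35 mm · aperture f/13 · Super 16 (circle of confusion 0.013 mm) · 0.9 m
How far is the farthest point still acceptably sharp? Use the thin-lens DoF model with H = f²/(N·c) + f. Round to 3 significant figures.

Hyperfocal distance H = f²/(N·c) + f = 35²/(13 × 0.013) + 35 = 1225/0.169 + 35 ≈ 7283.5 mm ≈ 7.284 m.
Far limit Df = s·(H − f)/(H − s) = 900 × (7283.5 − 35) / (7283.5 − 900) = 900 × 7248.5 / 6383.5 ≈ 1022.0 mm ≈ 1.02 m.

1.02 m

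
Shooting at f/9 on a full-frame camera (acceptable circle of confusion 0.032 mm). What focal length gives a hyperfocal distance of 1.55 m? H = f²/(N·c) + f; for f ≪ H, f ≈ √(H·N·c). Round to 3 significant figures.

From H = f²/(N·c) + f, with f ≪ H: f ≈ √(H·N·c) = √(1550 × 9 × 0.032) = √446.40 ≈ 21.13 mm.
Exact: f² + N·c·f − N·c·H = 0 ⇒ f = (−N·c + √((N·c)² + 4·N·c·H))/2 = (−0.288 + √1785.7)/2 ≈ 20.985 mm ≈ 21.0 mm.

21.0 mm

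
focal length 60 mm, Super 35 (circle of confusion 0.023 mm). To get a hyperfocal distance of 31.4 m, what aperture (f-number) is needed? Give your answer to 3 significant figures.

Rearrange H = f²/(N·c) + f for N: N = f² / ((H − f)·c).
N = 60² / ((31400 − 60) × 0.023) = 3600 / 720.8 ≈ 4.99.

f/4.99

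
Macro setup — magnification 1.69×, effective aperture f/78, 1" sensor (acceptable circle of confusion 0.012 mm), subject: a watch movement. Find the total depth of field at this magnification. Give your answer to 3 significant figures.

0.655 mm

At magnification m, DoF ≈ 2·N_eff·c/m² = 2 × 78 × 0.012 / 1.69² = 1.872 / 2.856 ≈ 0.655 mm.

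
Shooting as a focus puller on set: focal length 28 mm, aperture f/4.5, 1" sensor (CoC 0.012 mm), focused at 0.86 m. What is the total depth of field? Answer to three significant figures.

Hyperfocal distance H = f²/(N·c) + f = 28²/(4.5 × 0.012) + 28 = 784/0.054 + 28 ≈ 14546.5 mm ≈ 14.55 m.
Near limit Dn = s·(H − f)/(H + s − 2f) = 860 × (14546.5 − 28) / (14546.5 + 860 − 2 × 28) = 860 × 14518.5 / 15350.5 ≈ 813.388 mm.
Far limit Df = s·(H − f)/(H − s) = 860 × (14546.5 − 28) / (14546.5 − 860) = 860 × 14518.5 / 13686.5 ≈ 912.279 mm.
Depth of field = Df − Dn = 912.279 − 813.388 ≈ 98.891 mm.

98.9 mm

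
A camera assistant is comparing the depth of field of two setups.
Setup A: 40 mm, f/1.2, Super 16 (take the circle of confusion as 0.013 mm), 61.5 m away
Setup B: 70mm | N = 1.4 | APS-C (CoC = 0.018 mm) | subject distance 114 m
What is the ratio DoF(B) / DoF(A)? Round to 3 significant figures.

Setup A: H = 40²/(1.2×0.013) + 40 ≈ 102604.1 mm; DoF = Df − Dn = 153457 − 38456 ≈ 115001 mm.
Setup B: H = 70²/(1.4×0.018) + 70 ≈ 194514.4 mm; DoF = Df − Dn = 275313 − 71882 ≈ 203431 mm.
Ratio = 203431 / 115001 ≈ 1.77.

1.77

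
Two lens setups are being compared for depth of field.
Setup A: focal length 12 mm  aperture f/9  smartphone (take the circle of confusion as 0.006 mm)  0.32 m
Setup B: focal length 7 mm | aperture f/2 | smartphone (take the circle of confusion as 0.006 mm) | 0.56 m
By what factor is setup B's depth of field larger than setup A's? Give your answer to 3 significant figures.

2.06

Setup A: H = 12²/(9×0.006) + 12 ≈ 2678.7 mm; DoF = Df − Dn = 361.786 − 286.867 ≈ 74.919 mm.
Setup B: H = 7²/(2×0.006) + 7 ≈ 4090.3 mm; DoF = Df − Dn = 647.72 − 493.21 ≈ 154.51 mm.
Ratio = 154.51 / 74.919 ≈ 2.06.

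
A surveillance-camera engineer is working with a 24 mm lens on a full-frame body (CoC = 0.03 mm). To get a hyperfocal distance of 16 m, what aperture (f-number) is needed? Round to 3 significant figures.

Rearrange H = f²/(N·c) + f for N: N = f² / ((H − f)·c).
N = 24² / ((16000 − 24) × 0.03) = 576 / 479.3 ≈ 1.20.

f/1.20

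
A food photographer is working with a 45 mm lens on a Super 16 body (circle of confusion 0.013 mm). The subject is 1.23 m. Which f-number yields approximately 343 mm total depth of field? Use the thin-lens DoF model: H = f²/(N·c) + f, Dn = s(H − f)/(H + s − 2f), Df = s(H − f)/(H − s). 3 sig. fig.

Write h = H − f = f²/(N·c). The thin-lens limits are Dn = s·h/(h + (s−f)) and Df = s·h/(h − (s−f)), so DoF = Df − Dn = 2·s·(s−f)·h / (h² − (s−f)²).
That is a quadratic in h: DoF·h² − 2·s·(s−f)·h − DoF·(s−f)² = 0 ⇒ h = (s−f)·(s + √(s² + DoF²)) / DoF = 1185 × (1230 + √(1230² + 343²)) / 343 = 1185 × (1230 + 1276.93) / 343 ≈ 8661.0 mm.
Then N = f²/(c·h) = 45² / (0.013 × 8661.0) = 2025 / 112.59 ≈ 18.

f/18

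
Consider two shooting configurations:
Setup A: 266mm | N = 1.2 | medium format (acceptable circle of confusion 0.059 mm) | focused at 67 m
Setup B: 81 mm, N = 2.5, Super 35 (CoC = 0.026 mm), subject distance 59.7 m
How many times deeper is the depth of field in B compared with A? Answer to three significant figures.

Setup A: H = 266²/(1.2×0.059) + 266 ≈ 999644.5 mm; DoF = Df − Dn = 71794.1 − 62806.1 ≈ 8988.0 mm.
Setup B: H = 81²/(2.5×0.026) + 81 ≈ 101019.5 mm; DoF = Df − Dn = 145840 − 37532 ≈ 108308 mm.
Ratio = 108308 / 8988.0 ≈ 12.1.

12.1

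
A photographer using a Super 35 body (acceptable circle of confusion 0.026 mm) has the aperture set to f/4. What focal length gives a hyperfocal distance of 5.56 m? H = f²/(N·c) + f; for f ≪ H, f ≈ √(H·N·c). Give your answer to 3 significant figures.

From H = f²/(N·c) + f, with f ≪ H: f ≈ √(H·N·c) = √(5560 × 4 × 0.026) = √578.24 ≈ 24.05 mm.
Exact: f² + N·c·f − N·c·H = 0 ⇒ f = (−N·c + √((N·c)² + 4·N·c·H))/2 = (−0.104 + √2313.0)/2 ≈ 23.995 mm ≈ 24.0 mm.

24.0 mm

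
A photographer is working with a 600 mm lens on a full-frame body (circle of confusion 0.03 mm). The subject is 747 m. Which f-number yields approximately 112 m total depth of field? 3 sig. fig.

Write h = H − f = f²/(N·c). The thin-lens limits are Dn = s·h/(h + (s−f)) and Df = s·h/(h − (s−f)), so DoF = Df − Dn = 2·s·(s−f)·h / (h² − (s−f)²).
That is a quadratic in h: DoF·h² − 2·s·(s−f)·h − DoF·(s−f)² = 0 ⇒ h = (s−f)·(s + √(s² + DoF²)) / DoF = 746400 × (747000 + √(747000² + 112000²)) / 112000 = 746400 × (747000 + 755350) / 112000 ≈ 10012087 mm.
Then N = f²/(c·h) = 600² / (0.03 × 10012087) = 360000 / 300363 ≈ 1.20.

f/1.20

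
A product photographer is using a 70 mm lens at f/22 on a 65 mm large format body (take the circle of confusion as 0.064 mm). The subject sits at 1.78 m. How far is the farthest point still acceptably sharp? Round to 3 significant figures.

3.50 m

Hyperfocal distance H = f²/(N·c) + f = 70²/(22 × 0.064) + 70 = 4900/1.408 + 70 ≈ 3550.1 mm ≈ 3.550 m.
Far limit Df = s·(H − f)/(H − s) = 1780 × (3550.1 − 70) / (3550.1 − 1780) = 1780 × 3480.1 / 1770.1 ≈ 3499.6 mm ≈ 3.50 m.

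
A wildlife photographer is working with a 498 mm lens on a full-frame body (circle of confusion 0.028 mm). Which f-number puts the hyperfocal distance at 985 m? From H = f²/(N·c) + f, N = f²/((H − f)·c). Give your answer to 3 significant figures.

f/9

Rearrange H = f²/(N·c) + f for N: N = f² / ((H − f)·c).
N = 498² / ((985000 − 498) × 0.028) = 248004 / 27566 ≈ 9.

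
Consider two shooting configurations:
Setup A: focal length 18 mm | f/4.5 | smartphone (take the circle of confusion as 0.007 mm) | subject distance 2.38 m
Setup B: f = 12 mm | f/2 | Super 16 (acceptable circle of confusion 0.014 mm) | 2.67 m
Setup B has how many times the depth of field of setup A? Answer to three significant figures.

Setup A: H = 18²/(4.5×0.007) + 18 ≈ 10303.7 mm; DoF = Df − Dn = 3089.5 − 1935.5 ≈ 1154.0 mm.
Setup B: H = 12²/(2×0.014) + 12 ≈ 5154.9 mm; DoF = Df − Dn = 5526.0 − 1760.2 ≈ 3765.8 mm.
Ratio = 3765.8 / 1154.0 ≈ 3.26.

3.26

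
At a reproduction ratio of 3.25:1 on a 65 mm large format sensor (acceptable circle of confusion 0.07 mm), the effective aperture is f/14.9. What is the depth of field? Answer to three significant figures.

At magnification m, DoF ≈ 2·N_eff·c/m² = 2 × 14.9 × 0.07 / 3.25² = 2.086 / 10.56 ≈ 0.197 mm.

0.197 mm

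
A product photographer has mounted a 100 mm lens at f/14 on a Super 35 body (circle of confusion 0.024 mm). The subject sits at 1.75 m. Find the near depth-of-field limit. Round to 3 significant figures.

Hyperfocal distance H = f²/(N·c) + f = 100²/(14 × 0.024) + 100 = 10000/0.336 + 100 ≈ 29861.9 mm ≈ 29.86 m.
Near limit Dn = s·(H − f)/(H + s − 2f) = 1750 × (29861.9 − 100) / (29861.9 + 1750 − 2 × 100) = 1750 × 29761.9 / 31411.9 ≈ 1658.1 mm ≈ 1.66 m.

1.66 m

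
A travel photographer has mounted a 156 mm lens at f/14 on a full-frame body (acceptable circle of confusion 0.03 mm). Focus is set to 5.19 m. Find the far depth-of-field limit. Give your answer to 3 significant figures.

5.68 m

Hyperfocal distance H = f²/(N·c) + f = 156²/(14 × 0.03) + 156 = 24336/0.42 + 156 ≈ 58098.9 mm ≈ 58.10 m.
Far limit Df = s·(H − f)/(H − s) = 5190 × (58098.9 − 156) / (58098.9 − 5190) = 5190 × 57942.9 / 52908.9 ≈ 5683.8 mm ≈ 5.68 m.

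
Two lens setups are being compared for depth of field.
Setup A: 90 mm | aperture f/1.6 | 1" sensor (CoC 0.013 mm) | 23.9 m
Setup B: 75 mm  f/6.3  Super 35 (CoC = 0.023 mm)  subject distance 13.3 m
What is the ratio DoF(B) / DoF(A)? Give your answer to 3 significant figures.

Setup A: H = 90²/(1.6×0.013) + 90 ≈ 389513.1 mm; DoF = Df − Dn = 25456.5 − 22522.9 ≈ 2933.6 mm.
Setup B: H = 75²/(6.3×0.023) + 75 ≈ 38894.9 mm; DoF = Df − Dn = 20172 − 9920 ≈ 10252 mm.
Ratio = 10252 / 2933.6 ≈ 3.49.

3.49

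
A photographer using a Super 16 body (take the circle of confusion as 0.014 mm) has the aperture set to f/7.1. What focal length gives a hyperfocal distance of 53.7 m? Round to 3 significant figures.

73.0 mm

From H = f²/(N·c) + f, with f ≪ H: f ≈ √(H·N·c) = √(53700 × 7.1 × 0.014) = √5337.8 ≈ 73.06 mm.
Exact: f² + N·c·f − N·c·H = 0 ⇒ f = (−N·c + √((N·c)² + 4·N·c·H))/2 = (−0.0994 + √21351)/2 ≈ 73.010 mm ≈ 73.0 mm.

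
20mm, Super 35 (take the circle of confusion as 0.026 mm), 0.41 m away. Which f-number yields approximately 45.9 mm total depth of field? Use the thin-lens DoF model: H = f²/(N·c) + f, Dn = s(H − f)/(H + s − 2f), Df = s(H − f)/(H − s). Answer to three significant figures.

f/2.20

Write h = H − f = f²/(N·c). The thin-lens limits are Dn = s·h/(h + (s−f)) and Df = s·h/(h − (s−f)), so DoF = Df − Dn = 2·s·(s−f)·h / (h² − (s−f)²).
That is a quadratic in h: DoF·h² − 2·s·(s−f)·h − DoF·(s−f)² = 0 ⇒ h = (s−f)·(s + √(s² + DoF²)) / DoF = 390 × (410 + √(410² + 45.9²)) / 45.9 = 390 × (410 + 412.561) / 45.9 ≈ 6989.1 mm.
Then N = f²/(c·h) = 20² / (0.026 × 6989.1) = 400 / 181.72 ≈ 2.20.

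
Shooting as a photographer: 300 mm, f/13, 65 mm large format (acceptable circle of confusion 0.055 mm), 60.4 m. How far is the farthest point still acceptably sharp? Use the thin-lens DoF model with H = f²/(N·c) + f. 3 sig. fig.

Hyperfocal distance H = f²/(N·c) + f = 300²/(13 × 0.055) + 300 = 90000/0.715 + 300 ≈ 126174.1 mm ≈ 126.2 m.
Far limit Df = s·(H − f)/(H − s) = 60400 × (126174.1 − 300) / (126174.1 − 60400) = 60400 × 125874.1 / 65774.1 ≈ 115589 mm ≈ 116 m.

116 m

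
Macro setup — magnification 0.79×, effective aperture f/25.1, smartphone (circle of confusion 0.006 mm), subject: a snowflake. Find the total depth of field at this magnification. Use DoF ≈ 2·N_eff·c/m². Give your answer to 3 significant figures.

0.483 mm

At magnification m, DoF ≈ 2·N_eff·c/m² = 2 × 25.1 × 0.006 / 0.79² = 0.3012 / 0.6241 ≈ 0.483 mm.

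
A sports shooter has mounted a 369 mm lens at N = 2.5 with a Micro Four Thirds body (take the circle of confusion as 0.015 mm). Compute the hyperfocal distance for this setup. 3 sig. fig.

Hyperfocal distance H = f²/(N·c) + f = 369²/(2.5 × 0.015) + 369 = 136161/0.0375 + 369 ≈ 3631329.0 mm ≈ 3630 m.

3630 m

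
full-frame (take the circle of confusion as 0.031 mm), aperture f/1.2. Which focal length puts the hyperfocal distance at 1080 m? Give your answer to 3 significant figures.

From H = f²/(N·c) + f, with f ≪ H: f ≈ √(H·N·c) = √(1080000 × 1.2 × 0.031) = √40176 ≈ 200.4 mm.
The +f correction barely moves this — solving exactly, f² + N·c·f − N·c·H = 0 ⇒ f = (−N·c + √((N·c)² + 4·N·c·H))/2 = (−0.0372 + √160704)/2 ≈ 200.42 mm, so f ≈ 200 mm.

200 mm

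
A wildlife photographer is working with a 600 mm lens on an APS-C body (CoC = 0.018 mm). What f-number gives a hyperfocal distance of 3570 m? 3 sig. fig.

Rearrange H = f²/(N·c) + f for N: N = f² / ((H − f)·c).
N = 600² / ((3570000 − 600) × 0.018) = 360000 / 64249 ≈ 5.60.

f/5.60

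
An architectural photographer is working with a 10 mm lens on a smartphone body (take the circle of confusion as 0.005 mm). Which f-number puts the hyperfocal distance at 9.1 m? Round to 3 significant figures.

Rearrange H = f²/(N·c) + f for N: N = f² / ((H − f)·c).
N = 10² / ((9100 − 10) × 0.005) = 100 / 45.45 ≈ 2.20.

f/2.20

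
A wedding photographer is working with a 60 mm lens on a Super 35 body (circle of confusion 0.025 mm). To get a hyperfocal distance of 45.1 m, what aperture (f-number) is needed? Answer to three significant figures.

f/3.20

Rearrange H = f²/(N·c) + f for N: N = f² / ((H − f)·c).
N = 60² / ((45100 − 60) × 0.025) = 3600 / 1126 ≈ 3.20.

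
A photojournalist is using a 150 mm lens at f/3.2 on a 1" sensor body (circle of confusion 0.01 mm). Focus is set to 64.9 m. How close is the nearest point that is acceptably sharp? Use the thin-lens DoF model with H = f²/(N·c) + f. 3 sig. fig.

59.4 m

Hyperfocal distance H = f²/(N·c) + f = 150²/(3.2 × 0.01) + 150 = 22500/0.032 + 150 ≈ 703275.0 mm ≈ 703.3 m.
Near limit Dn = s·(H − f)/(H + s − 2f) = 64900 × (703275.0 − 150) / (703275.0 + 64900 − 2 × 150) = 64900 × 703125.0 / 767875.0 ≈ 59427 mm ≈ 59.4 m.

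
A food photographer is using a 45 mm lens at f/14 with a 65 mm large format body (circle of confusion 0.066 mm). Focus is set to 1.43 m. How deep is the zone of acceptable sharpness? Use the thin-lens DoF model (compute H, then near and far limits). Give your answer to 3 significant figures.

Hyperfocal distance H = f²/(N·c) + f = 45²/(14 × 0.066) + 45 = 2025/0.924 + 45 ≈ 2236.6 mm ≈ 2.237 m.
Near limit Dn = s·(H − f)/(H + s − 2f) = 1430 × (2236.6 − 45) / (2236.6 + 1430 − 2 × 45) = 1430 × 2191.6 / 3576.6 ≈ 876.2 mm.
Far limit Df = s·(H − f)/(H − s) = 1430 × (2236.6 − 45) / (2236.6 − 1430) = 1430 × 2191.6 / 806.6 ≈ 3885.6 mm.
Depth of field = Df − Dn = 3885.6 − 876.2 ≈ 3009.4 mm ≈ 3.01 m.

3.01 m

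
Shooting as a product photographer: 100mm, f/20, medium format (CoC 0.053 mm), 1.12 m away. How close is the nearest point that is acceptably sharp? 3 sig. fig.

1.01 m

Hyperfocal distance H = f²/(N·c) + f = 100²/(20 × 0.053) + 100 = 10000/1.06 + 100 ≈ 9534.0 mm ≈ 9.534 m.
Near limit Dn = s·(H − f)/(H + s − 2f) = 1120 × (9534.0 − 100) / (9534.0 + 1120 − 2 × 100) = 1120 × 9434.0 / 10454.0 ≈ 1010.7 mm ≈ 1.01 m.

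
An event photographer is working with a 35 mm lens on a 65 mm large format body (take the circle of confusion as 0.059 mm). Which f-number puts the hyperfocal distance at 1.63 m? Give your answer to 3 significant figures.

Rearrange H = f²/(N·c) + f for N: N = f² / ((H − f)·c).
N = 35² / ((1630 − 35) × 0.059) = 1225 / 94.10 ≈ 13.

f/13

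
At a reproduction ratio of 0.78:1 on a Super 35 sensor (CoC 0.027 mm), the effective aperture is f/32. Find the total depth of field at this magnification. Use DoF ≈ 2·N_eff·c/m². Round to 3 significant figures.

At magnification m, DoF ≈ 2·N_eff·c/m² = 2 × 32 × 0.027 / 0.78² = 1.728 / 0.6084 ≈ 2.84 mm.

2.84 mm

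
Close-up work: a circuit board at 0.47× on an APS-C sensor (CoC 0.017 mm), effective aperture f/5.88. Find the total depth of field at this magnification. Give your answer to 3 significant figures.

At magnification m, DoF ≈ 2·N_eff·c/m² = 2 × 5.88 × 0.017 / 0.47² = 0.1999 / 0.2209 ≈ 0.905 mm.

0.905 mm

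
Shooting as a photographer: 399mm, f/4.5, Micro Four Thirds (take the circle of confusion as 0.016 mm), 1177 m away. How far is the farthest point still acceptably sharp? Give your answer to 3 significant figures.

Hyperfocal distance H = f²/(N·c) + f = 399²/(4.5 × 0.016) + 399 = 159201/0.072 + 399 ≈ 2211524.0 mm ≈ 2212 m.
Far limit Df = s·(H − f)/(H − s) = 1177000 × (2211524.0 − 399) / (2211524.0 − 1177000) = 1177000 × 2211125.0 / 1034524.0 ≈ 2515644 mm ≈ 2520 m.

2520 m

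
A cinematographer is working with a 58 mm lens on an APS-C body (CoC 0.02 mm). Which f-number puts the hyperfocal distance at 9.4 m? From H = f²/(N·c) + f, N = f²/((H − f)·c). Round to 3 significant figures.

f/18

Rearrange H = f²/(N·c) + f for N: N = f² / ((H − f)·c).
N = 58² / ((9400 − 58) × 0.02) = 3364 / 186.8 ≈ 18.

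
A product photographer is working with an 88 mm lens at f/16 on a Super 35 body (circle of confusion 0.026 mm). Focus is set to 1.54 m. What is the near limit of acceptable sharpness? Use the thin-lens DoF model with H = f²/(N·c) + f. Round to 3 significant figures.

1.43 m

Hyperfocal distance H = f²/(N·c) + f = 88²/(16 × 0.026) + 88 = 7744/0.416 + 88 ≈ 18703.4 mm ≈ 18.70 m.
Near limit Dn = s·(H − f)/(H + s − 2f) = 1540 × (18703.4 − 88) / (18703.4 + 1540 − 2 × 88) = 1540 × 18615.4 / 20067.4 ≈ 1428.6 mm ≈ 1.43 m.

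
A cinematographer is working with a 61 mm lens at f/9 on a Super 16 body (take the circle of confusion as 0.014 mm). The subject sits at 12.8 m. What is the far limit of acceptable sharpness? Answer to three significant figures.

22.5 m

Hyperfocal distance H = f²/(N·c) + f = 61²/(9 × 0.014) + 61 = 3721/0.126 + 61 ≈ 29592.7 mm ≈ 29.59 m.
Far limit Df = s·(H − f)/(H − s) = 12800 × (29592.7 − 61) / (29592.7 − 12800) = 12800 × 29531.7 / 16792.7 ≈ 22510 mm ≈ 22.5 m.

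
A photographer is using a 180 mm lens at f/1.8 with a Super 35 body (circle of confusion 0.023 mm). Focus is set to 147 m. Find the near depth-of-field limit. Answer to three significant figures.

124 m

Hyperfocal distance H = f²/(N·c) + f = 180²/(1.8 × 0.023) + 180 = 32400/0.0414 + 180 ≈ 782788.7 mm ≈ 782.8 m.
Near limit Dn = s·(H − f)/(H + s − 2f) = 147000 × (782788.7 − 180) / (782788.7 + 147000 − 2 × 180) = 147000 × 782608.7 / 929428.7 ≈ 123779 mm ≈ 124 m.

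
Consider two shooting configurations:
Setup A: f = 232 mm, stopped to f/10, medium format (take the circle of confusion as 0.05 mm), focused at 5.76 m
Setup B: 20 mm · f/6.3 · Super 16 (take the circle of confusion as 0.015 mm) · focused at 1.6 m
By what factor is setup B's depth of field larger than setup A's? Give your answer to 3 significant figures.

Setup A: H = 232²/(10×0.05) + 232 ≈ 107880.0 mm; DoF = Df − Dn = 6071.80 − 5478.66 ≈ 593.14 mm.
Setup B: H = 20²/(6.3×0.015) + 20 ≈ 4252.8 mm; DoF = Df − Dn = 2553.0 − 1165.1 ≈ 1387.9 mm.
Ratio = 1387.9 / 593.14 ≈ 2.34.

2.34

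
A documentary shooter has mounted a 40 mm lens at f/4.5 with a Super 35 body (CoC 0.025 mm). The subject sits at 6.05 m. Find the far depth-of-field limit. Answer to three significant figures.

Hyperfocal distance H = f²/(N·c) + f = 40²/(4.5 × 0.025) + 40 = 1600/0.1125 + 40 ≈ 14262.2 mm ≈ 14.26 m.
Far limit Df = s·(H − f)/(H − s) = 6050 × (14262.2 − 40) / (14262.2 − 6050) = 6050 × 14222.2 / 8212.2 ≈ 10478 mm ≈ 10.5 m.

10.5 m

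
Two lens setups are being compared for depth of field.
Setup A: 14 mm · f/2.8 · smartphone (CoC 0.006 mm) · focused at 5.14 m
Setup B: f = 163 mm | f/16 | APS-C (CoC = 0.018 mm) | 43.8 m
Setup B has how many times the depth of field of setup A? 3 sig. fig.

Setup A: H = 14²/(2.8×0.006) + 14 ≈ 11680.7 mm; DoF = Df − Dn = 9168.3 − 3571.0 ≈ 5597.3 mm.
Setup B: H = 163²/(16×0.018) + 163 ≈ 92416.5 mm; DoF = Df − Dn = 83114 − 29735 ≈ 53379 mm.
Ratio = 53379 / 5597.3 ≈ 9.54.

9.54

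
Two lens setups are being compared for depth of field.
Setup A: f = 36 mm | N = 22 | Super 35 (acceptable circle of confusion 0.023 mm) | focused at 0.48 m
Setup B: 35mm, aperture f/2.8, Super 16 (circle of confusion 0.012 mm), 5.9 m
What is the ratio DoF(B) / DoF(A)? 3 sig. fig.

11.4

Setup A: H = 36²/(22×0.023) + 36 ≈ 2597.3 mm; DoF = Df − Dn = 580.66 − 409.08 ≈ 171.58 mm.
Setup B: H = 35²/(2.8×0.012) + 35 ≈ 36493.3 mm; DoF = Df − Dn = 7031.1 − 5082.4 ≈ 1948.7 mm.
Ratio = 1948.7 / 171.58 ≈ 11.4.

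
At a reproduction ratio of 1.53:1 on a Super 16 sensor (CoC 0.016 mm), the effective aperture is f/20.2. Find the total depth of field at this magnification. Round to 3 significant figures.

0.276 mm

At magnification m, DoF ≈ 2·N_eff·c/m² = 2 × 20.2 × 0.016 / 1.53² = 0.6464 / 2.341 ≈ 0.276 mm.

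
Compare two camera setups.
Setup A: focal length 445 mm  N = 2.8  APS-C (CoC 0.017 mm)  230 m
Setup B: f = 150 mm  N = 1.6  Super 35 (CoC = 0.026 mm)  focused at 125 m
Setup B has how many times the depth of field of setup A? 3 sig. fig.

Setup A: H = 445²/(2.8×0.017) + 445 ≈ 4160634.1 mm; DoF = Df − Dn = 243432 − 217972 ≈ 25460 mm.
Setup B: H = 150²/(1.6×0.026) + 150 ≈ 541015.4 mm; DoF = Df − Dn = 162514 − 101557 ≈ 60957 mm.
Ratio = 60957 / 25460 ≈ 2.39.

2.39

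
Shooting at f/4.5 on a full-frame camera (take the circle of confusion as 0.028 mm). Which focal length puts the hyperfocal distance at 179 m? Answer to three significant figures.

From H = f²/(N·c) + f, with f ≪ H: f ≈ √(H·N·c) = √(179000 × 4.5 × 0.028) = √22554 ≈ 150.2 mm.
The +f correction barely moves this — solving exactly, f² + N·c·f − N·c·H = 0 ⇒ f = (−N·c + √((N·c)² + 4·N·c·H))/2 = (−0.126 + √90216)/2 ≈ 150.12 mm, so f ≈ 150 mm.

150 mm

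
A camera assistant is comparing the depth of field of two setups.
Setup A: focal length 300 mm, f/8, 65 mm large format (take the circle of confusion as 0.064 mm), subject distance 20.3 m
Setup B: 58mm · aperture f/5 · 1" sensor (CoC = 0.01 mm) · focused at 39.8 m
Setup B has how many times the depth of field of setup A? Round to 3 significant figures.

15.4

Setup A: H = 300²/(8×0.064) + 300 ≈ 176081.2 mm; DoF = Df − Dn = 22906.2 − 18226.3 ≈ 4679.9 mm.
Setup B: H = 58²/(5×0.01) + 58 ≈ 67338.0 mm; DoF = Df − Dn = 97238 − 25021 ≈ 72217 mm.
Ratio = 72217 / 4679.9 ≈ 15.4.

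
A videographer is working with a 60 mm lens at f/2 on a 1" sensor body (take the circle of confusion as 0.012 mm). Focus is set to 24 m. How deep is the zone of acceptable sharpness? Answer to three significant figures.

Hyperfocal distance H = f²/(N·c) + f = 60²/(2 × 0.012) + 60 = 3600/0.024 + 60 ≈ 150060.0 mm ≈ 150.1 m.
Near limit Dn = s·(H − f)/(H + s − 2f) = 24000 × (150060.0 − 60) / (150060.0 + 24000 − 2 × 60) = 24000 × 150000.0 / 173940.0 ≈ 20696.8 mm.
Far limit Df = s·(H − f)/(H − s) = 24000 × (150060.0 − 60) / (150060.0 − 24000) = 24000 × 150000.0 / 126060.0 ≈ 28557.8 mm.
Depth of field = Df − Dn = 28557.8 − 20696.8 ≈ 7861.0 mm ≈ 7.86 m.

7.86 m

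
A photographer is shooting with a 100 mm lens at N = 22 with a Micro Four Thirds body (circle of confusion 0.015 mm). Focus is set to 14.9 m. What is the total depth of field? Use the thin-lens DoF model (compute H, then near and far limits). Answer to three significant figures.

Hyperfocal distance H = f²/(N·c) + f = 100²/(22 × 0.015) + 100 = 10000/0.33 + 100 ≈ 30403.0 mm ≈ 30.40 m.
Near limit Dn = s·(H − f)/(H + s − 2f) = 14900 × (30403.0 − 100) / (30403.0 + 14900 − 2 × 100) = 14900 × 30303.0 / 45103.0 ≈ 10011 mm.
Far limit Df = s·(H − f)/(H − s) = 14900 × (30403.0 − 100) / (30403.0 − 14900) = 14900 × 30303.0 / 15503.0 ≈ 29124 mm.
Depth of field = Df − Dn = 29124 − 10011 ≈ 19113 mm ≈ 19.1 m.

19.1 m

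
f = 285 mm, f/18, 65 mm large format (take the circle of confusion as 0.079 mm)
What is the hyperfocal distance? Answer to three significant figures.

57.4 m

Hyperfocal distance H = f²/(N·c) + f = 285²/(18 × 0.079) + 285 = 81225/1.422 + 285 ≈ 57405.3 mm ≈ 57.4 m.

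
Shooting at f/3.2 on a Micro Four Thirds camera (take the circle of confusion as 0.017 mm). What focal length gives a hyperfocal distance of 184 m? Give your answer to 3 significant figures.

From H = f²/(N·c) + f, with f ≪ H: f ≈ √(H·N·c) = √(184000 × 3.2 × 0.017) = √10010 ≈ 100.0 mm.
The +f correction barely moves this — solving exactly, f² + N·c·f − N·c·H = 0 ⇒ f = (−N·c + √((N·c)² + 4·N·c·H))/2 = (−0.0544 + √40038)/2 ≈ 100.02 mm, so f ≈ 100 mm.

100 mm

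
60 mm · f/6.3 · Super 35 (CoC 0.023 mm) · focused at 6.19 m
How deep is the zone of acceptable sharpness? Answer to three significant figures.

3.25 m

Hyperfocal distance H = f²/(N·c) + f = 60²/(6.3 × 0.023) + 60 = 3600/0.1449 + 60 ≈ 24904.7 mm ≈ 24.90 m.
Near limit Dn = s·(H − f)/(H + s − 2f) = 6190 × (24904.7 − 60) / (24904.7 + 6190 − 2 × 60) = 6190 × 24844.7 / 30974.7 ≈ 4965.0 mm.
Far limit Df = s·(H − f)/(H − s) = 6190 × (24904.7 − 60) / (24904.7 − 6190) = 6190 × 24844.7 / 18714.7 ≈ 8217.5 mm.
Depth of field = Df − Dn = 8217.5 − 4965.0 ≈ 3252.5 mm ≈ 3.25 m.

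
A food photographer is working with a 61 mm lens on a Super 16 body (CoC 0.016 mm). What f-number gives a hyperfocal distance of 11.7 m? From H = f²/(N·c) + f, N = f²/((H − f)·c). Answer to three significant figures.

f/20

Rearrange H = f²/(N·c) + f for N: N = f² / ((H − f)·c).
N = 61² / ((11700 − 61) × 0.016) = 3721 / 186.2 ≈ 20.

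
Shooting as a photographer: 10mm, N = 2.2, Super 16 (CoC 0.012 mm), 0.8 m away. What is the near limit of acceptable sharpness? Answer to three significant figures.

0.662 m

Hyperfocal distance H = f²/(N·c) + f = 10²/(2.2 × 0.012) + 10 = 100/0.0264 + 10 ≈ 3797.9 mm ≈ 3.798 m.
Near limit Dn = s·(H − f)/(H + s − 2f) = 800 × (3797.9 − 10) / (3797.9 + 800 − 2 × 10) = 800 × 3787.9 / 4577.9 ≈ 661.94 mm ≈ 0.662 m.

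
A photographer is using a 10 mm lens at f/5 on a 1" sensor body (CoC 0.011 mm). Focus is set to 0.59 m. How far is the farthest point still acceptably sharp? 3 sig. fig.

Hyperfocal distance H = f²/(N·c) + f = 10²/(5 × 0.011) + 10 = 100/0.055 + 10 ≈ 1828.2 mm ≈ 1.828 m.
Far limit Df = s·(H − f)/(H − s) = 590 × (1828.2 − 10) / (1828.2 − 590) = 590 × 1818.2 / 1238.2 ≈ 866.37 mm ≈ 0.866 m.

0.866 m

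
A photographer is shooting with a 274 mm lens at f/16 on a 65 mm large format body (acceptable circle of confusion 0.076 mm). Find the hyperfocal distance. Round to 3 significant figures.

62.0 m

Hyperfocal distance H = f²/(N·c) + f = 274²/(16 × 0.076) + 274 = 75076/1.216 + 274 ≈ 62014.1 mm ≈ 62.0 m.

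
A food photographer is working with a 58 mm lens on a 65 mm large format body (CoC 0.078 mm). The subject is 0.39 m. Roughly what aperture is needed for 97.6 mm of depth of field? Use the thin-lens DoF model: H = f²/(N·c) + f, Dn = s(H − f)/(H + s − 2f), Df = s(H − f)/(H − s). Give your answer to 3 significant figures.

Write h = H − f = f²/(N·c). The thin-lens limits are Dn = s·h/(h + (s−f)) and Df = s·h/(h − (s−f)), so DoF = Df − Dn = 2·s·(s−f)·h / (h² − (s−f)²).
That is a quadratic in h: DoF·h² − 2·s·(s−f)·h − DoF·(s−f)² = 0 ⇒ h = (s−f)·(s + √(s² + DoF²)) / DoF = 332 × (390 + √(390² + 97.6²)) / 97.6 = 332 × (390 + 402.027) / 97.6 ≈ 2694.2 mm.
Then N = f²/(c·h) = 58² / (0.078 × 2694.2) = 3364 / 210.15 ≈ 16.

f/16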